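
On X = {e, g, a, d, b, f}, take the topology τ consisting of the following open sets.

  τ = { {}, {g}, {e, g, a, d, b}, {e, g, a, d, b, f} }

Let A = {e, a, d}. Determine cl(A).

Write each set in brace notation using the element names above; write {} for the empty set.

{e, a, d, b, f}

cl via duality: int({g, b, f}) = {g}, so X∖{g} = {e, a, d, b, f}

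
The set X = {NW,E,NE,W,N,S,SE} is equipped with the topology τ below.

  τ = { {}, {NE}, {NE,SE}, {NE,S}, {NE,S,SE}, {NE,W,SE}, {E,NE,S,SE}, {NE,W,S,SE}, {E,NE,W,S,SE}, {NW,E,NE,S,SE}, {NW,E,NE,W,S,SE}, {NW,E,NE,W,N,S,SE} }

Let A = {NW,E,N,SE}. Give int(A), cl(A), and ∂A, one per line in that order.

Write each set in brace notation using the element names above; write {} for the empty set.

interior: largest open inside A is {} (from {})
cl via duality: int({NE,W,S}) = {NE,S}, so X∖{NE,S} = {NW,E,W,N,SE}
cl∖int = {NW,E,W,N,SE}

int(A) = {}
cl(A)  = {NW,E,W,N,SE}
∂A     = {NW,E,W,N,SE}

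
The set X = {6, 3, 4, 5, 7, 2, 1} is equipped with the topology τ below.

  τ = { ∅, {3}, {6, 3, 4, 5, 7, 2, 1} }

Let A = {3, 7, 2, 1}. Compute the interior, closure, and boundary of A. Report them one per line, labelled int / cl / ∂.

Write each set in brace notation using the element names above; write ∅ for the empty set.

opens ⊆ A: ∅, {3}; union → int = {3}
complement {6, 4, 5}; its interior ∅; cl(A) = X∖∅ = {6, 3, 4, 5, 7, 2, 1}
boundary = {6, 3, 4, 5, 7, 2, 1} ∖ {3} = {6, 4, 5, 7, 2, 1}

int(A) = {3}
cl(A)  = {6, 3, 4, 5, 7, 2, 1}
∂A     = {6, 4, 5, 7, 2, 1}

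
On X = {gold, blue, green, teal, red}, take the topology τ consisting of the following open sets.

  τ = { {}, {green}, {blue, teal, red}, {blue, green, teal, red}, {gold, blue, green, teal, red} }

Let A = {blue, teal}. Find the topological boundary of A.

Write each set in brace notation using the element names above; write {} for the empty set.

interior: largest open inside A is {} (from {})
cl via duality: int({gold, green, red}) = {green}, so X∖{green} = {gold, blue, teal, red}
cl∖int = {gold, blue, teal, red}

{gold, blue, teal, red}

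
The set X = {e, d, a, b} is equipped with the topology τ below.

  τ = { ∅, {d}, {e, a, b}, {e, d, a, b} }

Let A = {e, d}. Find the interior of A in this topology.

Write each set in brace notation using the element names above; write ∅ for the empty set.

{d}

U open, U⊆A: ∅, {d}. int(A) = ⋃ = {d}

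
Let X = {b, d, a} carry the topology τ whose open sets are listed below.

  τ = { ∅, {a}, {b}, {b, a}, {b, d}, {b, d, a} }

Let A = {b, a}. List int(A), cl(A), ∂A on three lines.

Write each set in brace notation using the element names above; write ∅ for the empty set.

int(A) = {b, a}
cl(A)  = {b, d, a}
∂A     = {d}

U open, U⊆A: ∅, {b}, {a}, {b, a}. int(A) = ⋃ = {b, a}
X∖A={d}, int(X∖A)=∅, hence cl(A)={b, d, a}
∂A: remove int from cl → {d}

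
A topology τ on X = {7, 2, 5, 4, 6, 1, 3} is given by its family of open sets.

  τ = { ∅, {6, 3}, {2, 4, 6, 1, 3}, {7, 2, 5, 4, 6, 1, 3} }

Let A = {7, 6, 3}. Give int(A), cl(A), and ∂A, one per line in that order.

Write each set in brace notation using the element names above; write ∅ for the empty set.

int(A) = {6, 3}
cl(A)  = {7, 2, 5, 4, 6, 1, 3}
∂A     = {7, 2, 5, 4, 1}

U open, U⊆A: ∅, {6, 3}. int(A) = ⋃ = {6, 3}
X∖A={2, 5, 4, 1}, int(X∖A)=∅, hence cl(A)={7, 2, 5, 4, 6, 1, 3}
∂A: remove int from cl → {7, 2, 5, 4, 1}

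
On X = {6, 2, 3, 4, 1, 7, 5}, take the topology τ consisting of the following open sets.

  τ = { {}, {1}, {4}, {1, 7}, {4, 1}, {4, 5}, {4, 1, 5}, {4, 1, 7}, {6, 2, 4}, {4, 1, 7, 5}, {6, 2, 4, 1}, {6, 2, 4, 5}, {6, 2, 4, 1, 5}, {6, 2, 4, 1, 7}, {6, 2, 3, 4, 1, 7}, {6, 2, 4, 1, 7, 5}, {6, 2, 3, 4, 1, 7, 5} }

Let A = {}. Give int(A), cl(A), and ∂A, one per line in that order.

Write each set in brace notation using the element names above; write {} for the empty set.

opens ⊆ A: {}; union → int = {}
complement {6, 2, 3, 4, 1, 7, 5}; its interior {6, 2, 3, 4, 1, 7, 5}; cl(A) = X∖{6, 2, 3, 4, 1, 7, 5} = {}
boundary = {} ∖ {} = {}

int(A) = {}
cl(A)  = {}
∂A     = {}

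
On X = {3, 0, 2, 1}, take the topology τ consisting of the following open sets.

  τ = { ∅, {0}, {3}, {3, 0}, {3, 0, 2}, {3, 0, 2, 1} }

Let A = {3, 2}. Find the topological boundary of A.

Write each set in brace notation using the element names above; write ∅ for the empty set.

U open, U⊆A: ∅, {3}. int(A) = ⋃ = {3}
X∖A={0, 1}, int(X∖A)={0}, hence cl(A)={3, 2, 1}
∂A: remove int from cl → {2, 1}

{2, 1}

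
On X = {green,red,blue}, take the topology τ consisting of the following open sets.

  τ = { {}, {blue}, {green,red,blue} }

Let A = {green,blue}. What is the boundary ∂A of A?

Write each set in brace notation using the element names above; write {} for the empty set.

opens ⊆ A: {}, {blue}; union → int = {blue}
complement {red}; its interior {}; cl(A) = X∖{} = {green,red,blue}
boundary = {green,red,blue} ∖ {blue} = {green,red}

{green,red}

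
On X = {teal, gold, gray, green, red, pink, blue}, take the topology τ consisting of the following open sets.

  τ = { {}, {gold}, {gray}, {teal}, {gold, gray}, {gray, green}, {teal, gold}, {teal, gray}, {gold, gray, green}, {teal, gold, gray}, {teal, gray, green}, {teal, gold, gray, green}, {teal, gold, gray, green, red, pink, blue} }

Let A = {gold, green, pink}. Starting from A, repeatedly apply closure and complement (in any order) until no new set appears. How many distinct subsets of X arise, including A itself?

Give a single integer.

closure: X∖int(X∖A) = X∖{teal, gray} = {gold, green, red, pink, blue}
Let k=closure and c=complement:
  1. A     = {gold, green, pink}
  2. kA    = {gold, green, red, pink, blue}
  3. cA    = {teal, gray, red, blue}
  4. ckA   = {teal, gray}
  5. kcA   = {teal, gray, green, red, pink, blue}
  6. ckcA  = {gold}
  7. kckcA = {gold, red, pink, blue}
  8. ckckcA = {teal, gray, green}
— saturated at 8

8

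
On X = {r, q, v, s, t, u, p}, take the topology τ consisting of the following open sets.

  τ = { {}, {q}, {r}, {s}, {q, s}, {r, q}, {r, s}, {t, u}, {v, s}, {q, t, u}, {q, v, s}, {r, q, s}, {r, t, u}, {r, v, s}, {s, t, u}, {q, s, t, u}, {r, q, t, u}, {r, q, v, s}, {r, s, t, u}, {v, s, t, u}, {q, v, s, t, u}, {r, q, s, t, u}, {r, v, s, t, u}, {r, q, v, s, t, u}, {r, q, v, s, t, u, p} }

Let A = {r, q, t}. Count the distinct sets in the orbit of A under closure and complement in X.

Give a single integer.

closure: X∖int(X∖A) = X∖{v, s} = {r, q, t, u, p}
Let k=closure and c=complement:
  1. A     = {r, q, t}
  2. kA    = {r, q, t, u, p}
  3. cA    = {v, s, u, p}
  4. ckA   = {v, s}
  5. kcA   = {v, s, t, u, p}
  6. kckA  = {v, s, p}
  7. ckcA  = {r, q}
  8. ckckA = {r, q, t, u}
  9. kckcA = {r, q, p}
  10. ckckcA = {v, s, t, u}
— saturated at 10

10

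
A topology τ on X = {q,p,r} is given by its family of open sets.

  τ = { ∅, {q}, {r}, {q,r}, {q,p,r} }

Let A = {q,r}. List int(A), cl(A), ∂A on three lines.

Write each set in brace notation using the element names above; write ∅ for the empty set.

interior: largest open inside A is {q,r} (from ∅, {q}, {r}, {q,r})
cl via duality: int({p}) = ∅, so X∖∅ = {q,p,r}
cl∖int = {p}

int(A) = {q,r}
cl(A)  = {q,p,r}
∂A     = {p}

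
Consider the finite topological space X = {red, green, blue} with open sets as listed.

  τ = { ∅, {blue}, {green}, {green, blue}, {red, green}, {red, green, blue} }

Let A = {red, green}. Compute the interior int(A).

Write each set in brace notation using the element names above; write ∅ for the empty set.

{red, green}

open subsets of A: ∅, {green}, {red, green}; so int(A) = {red, green}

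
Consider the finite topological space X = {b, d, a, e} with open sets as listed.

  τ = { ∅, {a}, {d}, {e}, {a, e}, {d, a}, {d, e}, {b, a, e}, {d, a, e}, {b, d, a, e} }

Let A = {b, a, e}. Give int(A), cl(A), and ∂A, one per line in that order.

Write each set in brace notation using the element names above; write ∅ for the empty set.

interior: largest open inside A is {b, a, e} (from ∅, {e}, {a}, {a, e}, {b, a, e})
cl via duality: int({d}) = {d}, so X∖{d} = {b, a, e}
cl∖int = ∅

int(A) = {b, a, e}
cl(A)  = {b, a, e}
∂A     = ∅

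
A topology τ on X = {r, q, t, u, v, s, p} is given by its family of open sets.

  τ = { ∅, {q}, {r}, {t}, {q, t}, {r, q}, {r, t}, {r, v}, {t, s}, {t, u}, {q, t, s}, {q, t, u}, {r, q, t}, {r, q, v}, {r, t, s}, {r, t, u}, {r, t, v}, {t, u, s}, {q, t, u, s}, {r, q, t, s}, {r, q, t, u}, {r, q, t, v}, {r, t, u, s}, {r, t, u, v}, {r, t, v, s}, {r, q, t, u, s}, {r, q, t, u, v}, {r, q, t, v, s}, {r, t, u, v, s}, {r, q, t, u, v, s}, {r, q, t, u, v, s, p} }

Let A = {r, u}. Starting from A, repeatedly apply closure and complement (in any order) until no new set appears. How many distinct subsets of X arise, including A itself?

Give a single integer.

10

complement {q, t, v, s, p}; its interior {q, t, s}; cl(A) = X∖{q, t, s} = {r, u, v, p}
With k = closure, c = complement:
  1. A     = {r, u}
  2. kA    = {r, u, v, p}
  3. cA    = {q, t, v, s, p}
  4. ckA   = {q, t, s}
  5. kcA   = {q, t, u, v, s, p}
  6. kckA  = {q, t, u, s, p}
  7. ckcA  = {r}
  8. ckckA = {r, v}
  9. kckcA = {r, v, p}
  10. ckckcA = {q, t, u, s}
k, c of each give nothing new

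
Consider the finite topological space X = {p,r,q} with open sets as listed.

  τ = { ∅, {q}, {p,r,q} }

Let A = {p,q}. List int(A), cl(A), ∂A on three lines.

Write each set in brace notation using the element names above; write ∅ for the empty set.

int(A) = {q}
cl(A)  = {p,r,q}
∂A     = {p,r}

interior: largest open inside A is {q} (from ∅, {q})
cl via duality: int({r}) = ∅, so X∖∅ = {p,r,q}
cl∖int = {p,r}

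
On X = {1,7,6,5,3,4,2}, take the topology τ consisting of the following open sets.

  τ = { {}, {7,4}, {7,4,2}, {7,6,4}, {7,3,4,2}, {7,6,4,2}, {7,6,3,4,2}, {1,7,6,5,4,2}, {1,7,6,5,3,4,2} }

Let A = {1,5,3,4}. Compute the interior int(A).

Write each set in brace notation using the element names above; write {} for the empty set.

open subsets of A: {}; so int(A) = {}

{}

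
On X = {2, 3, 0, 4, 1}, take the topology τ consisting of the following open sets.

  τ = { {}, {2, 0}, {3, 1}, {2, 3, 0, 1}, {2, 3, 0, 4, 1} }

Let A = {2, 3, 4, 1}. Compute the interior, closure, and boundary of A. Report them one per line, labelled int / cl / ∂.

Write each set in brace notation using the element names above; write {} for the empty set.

interior: largest open inside A is {3, 1} (from {}, {3, 1})
cl via duality: int({0}) = {}, so X∖{} = {2, 3, 0, 4, 1}
cl∖int = {2, 0, 4}

int(A) = {3, 1}
cl(A)  = {2, 3, 0, 4, 1}
∂A     = {2, 0, 4}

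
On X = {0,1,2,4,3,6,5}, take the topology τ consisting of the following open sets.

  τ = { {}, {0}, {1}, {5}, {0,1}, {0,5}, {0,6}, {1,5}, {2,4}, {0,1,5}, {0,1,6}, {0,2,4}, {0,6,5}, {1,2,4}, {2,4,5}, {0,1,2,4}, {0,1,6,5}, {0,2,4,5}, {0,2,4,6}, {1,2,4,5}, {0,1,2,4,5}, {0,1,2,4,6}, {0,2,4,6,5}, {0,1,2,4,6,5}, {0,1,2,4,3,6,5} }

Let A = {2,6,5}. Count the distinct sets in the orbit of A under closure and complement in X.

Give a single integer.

cl via duality: int({0,1,4,3}) = {0,1}, so X∖{0,1} = {2,4,3,6,5}
Write k for closure, c for complement:
  1. A     = {2,6,5}
  2. kA    = {2,4,3,6,5}
  3. cA    = {0,1,4,3}
  4. ckA   = {0,1}
  5. kcA   = {0,1,2,4,3,6}
  6. kckA  = {0,1,3,6}
  7. ckcA  = {5}
  8. ckckA = {2,4,5}
  9. kckcA = {3,5}
  10. kckckA = {2,4,3,5}
  11. ckckcA = {0,1,2,4,6}
  12. ckckckA = {0,1,6}
applying k or c yields no new set

12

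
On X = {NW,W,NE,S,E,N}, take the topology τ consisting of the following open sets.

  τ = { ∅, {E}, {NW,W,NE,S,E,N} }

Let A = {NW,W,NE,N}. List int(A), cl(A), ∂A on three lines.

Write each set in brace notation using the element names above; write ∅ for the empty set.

int(A) = ∅
cl(A)  = {NW,W,NE,S,N}
∂A     = {NW,W,NE,S,N}

U open, U⊆A: ∅. int(A) = ⋃ = ∅
X∖A={S,E}, int(X∖A)={E}, hence cl(A)={NW,W,NE,S,N}
∂A: remove int from cl → {NW,W,NE,S,N}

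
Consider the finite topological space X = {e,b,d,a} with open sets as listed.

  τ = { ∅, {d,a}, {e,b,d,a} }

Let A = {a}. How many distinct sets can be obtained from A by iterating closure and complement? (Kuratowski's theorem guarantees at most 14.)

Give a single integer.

X∖A={e,b,d}, int(X∖A)=∅, hence cl(A)={e,b,d,a}
Orbit (k=closure, c=complement):
  1. A     = {a}
  2. kA    = {e,b,d,a}
  3. cA    = {e,b,d}
  4. ckA   = ∅
(closed under both — stop)

4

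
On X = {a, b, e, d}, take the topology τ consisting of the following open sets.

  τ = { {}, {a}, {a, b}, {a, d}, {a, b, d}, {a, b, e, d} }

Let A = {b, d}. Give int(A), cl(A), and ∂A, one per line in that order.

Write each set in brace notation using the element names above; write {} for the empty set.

opens ⊆ A: {}; union → int = {}
complement {a, e}; its interior {a}; cl(A) = X∖{a} = {b, e, d}
boundary = {b, e, d} ∖ {} = {b, e, d}

int(A) = {}
cl(A)  = {b, e, d}
∂A     = {b, e, d}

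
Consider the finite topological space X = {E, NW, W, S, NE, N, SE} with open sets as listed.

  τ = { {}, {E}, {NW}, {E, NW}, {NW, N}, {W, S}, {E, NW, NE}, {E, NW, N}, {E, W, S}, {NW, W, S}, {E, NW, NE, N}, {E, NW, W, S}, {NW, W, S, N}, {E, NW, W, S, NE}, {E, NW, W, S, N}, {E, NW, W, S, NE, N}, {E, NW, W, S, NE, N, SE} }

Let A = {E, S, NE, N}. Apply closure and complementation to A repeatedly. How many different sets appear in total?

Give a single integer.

12

complement {NW, W, SE}; its interior {NW}; cl(A) = X∖{NW} = {E, W, S, NE, N, SE}
With k = closure, c = complement:
  1. A     = {E, S, NE, N}
  2. kA    = {E, W, S, NE, N, SE}
  3. cA    = {NW, W, SE}
  4. ckA   = {NW}
  5. kcA   = {NW, W, S, NE, N, SE}
  6. kckA  = {NW, NE, N, SE}
  7. ckcA  = {E}
  8. ckckA = {E, W, S}
  9. kckcA = {E, NE, SE}
  10. kckckA = {E, W, S, NE, SE}
  11. ckckcA = {NW, W, S, N}
  12. ckckckA = {NW, N}
k, c of each give nothing new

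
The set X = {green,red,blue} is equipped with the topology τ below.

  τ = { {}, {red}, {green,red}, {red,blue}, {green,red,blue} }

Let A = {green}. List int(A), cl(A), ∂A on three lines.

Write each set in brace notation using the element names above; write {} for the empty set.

int(A) = {}
cl(A)  = {green}
∂A     = {green}

open subsets of A: {}; so int(A) = {}
closure: X∖int(X∖A) = X∖{red,blue} = {green}
∂A = {green} minus {} = {green}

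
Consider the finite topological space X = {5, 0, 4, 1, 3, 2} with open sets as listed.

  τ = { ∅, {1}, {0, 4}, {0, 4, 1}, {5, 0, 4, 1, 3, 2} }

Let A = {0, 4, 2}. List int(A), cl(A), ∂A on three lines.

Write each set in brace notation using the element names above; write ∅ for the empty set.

int(A) = {0, 4}
cl(A)  = {5, 0, 4, 3, 2}
∂A     = {5, 3, 2}

opens ⊆ A: ∅, {0, 4}; union → int = {0, 4}
complement {5, 1, 3}; its interior {1}; cl(A) = X∖{1} = {5, 0, 4, 3, 2}
boundary = {5, 0, 4, 3, 2} ∖ {0, 4} = {5, 3, 2}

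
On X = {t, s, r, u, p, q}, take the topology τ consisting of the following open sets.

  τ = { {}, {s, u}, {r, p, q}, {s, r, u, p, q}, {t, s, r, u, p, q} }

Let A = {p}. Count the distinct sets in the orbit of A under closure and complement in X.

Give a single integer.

closure: X∖int(X∖A) = X∖{s, u} = {t, r, p, q}
Let k=closure and c=complement:
  1. A     = {p}
  2. kA    = {t, r, p, q}
  3. cA    = {t, s, r, u, q}
  4. ckA   = {s, u}
  5. kcA   = {t, s, r, u, p, q}
  6. kckA  = {t, s, u}
  7. ckcA  = {}
  8. ckckA = {r, p, q}
— saturated at 8

8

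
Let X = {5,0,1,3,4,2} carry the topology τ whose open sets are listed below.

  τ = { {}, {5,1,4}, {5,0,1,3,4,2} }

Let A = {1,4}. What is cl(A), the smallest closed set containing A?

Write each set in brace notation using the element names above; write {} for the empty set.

{5,0,1,3,4,2}

X∖A={5,0,3,2}, int(X∖A)={}, hence cl(A)={5,0,1,3,4,2}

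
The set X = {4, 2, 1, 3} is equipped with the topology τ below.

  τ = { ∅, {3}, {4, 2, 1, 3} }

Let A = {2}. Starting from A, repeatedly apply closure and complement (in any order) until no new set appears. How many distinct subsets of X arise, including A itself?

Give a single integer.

complement {4, 1, 3}; its interior {3}; cl(A) = X∖{3} = {4, 2, 1}
With k = closure, c = complement:
  1. A     = {2}
  2. kA    = {4, 2, 1}
  3. cA    = {4, 1, 3}
  4. ckA   = {3}
  5. kcA   = {4, 2, 1, 3}
  6. ckcA  = ∅
k, c of each give nothing new

6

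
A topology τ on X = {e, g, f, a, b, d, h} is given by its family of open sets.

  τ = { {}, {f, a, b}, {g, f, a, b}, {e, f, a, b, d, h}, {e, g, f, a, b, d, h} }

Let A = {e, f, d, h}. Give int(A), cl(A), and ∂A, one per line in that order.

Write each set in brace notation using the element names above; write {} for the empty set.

int(A) = {}
cl(A)  = {e, g, f, a, b, d, h}
∂A     = {e, g, f, a, b, d, h}

interior: largest open inside A is {} (from {})
cl via duality: int({g, a, b}) = {}, so X∖{} = {e, g, f, a, b, d, h}
cl∖int = {e, g, f, a, b, d, h}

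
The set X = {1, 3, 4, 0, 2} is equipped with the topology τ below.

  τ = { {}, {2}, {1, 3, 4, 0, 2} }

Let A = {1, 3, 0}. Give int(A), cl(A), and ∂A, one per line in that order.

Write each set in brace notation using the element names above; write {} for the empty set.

int(A) = {}
cl(A)  = {1, 3, 4, 0}
∂A     = {1, 3, 4, 0}

U open, U⊆A: {}. int(A) = ⋃ = {}
X∖A={4, 2}, int(X∖A)={2}, hence cl(A)={1, 3, 4, 0}
∂A: remove int from cl → {1, 3, 4, 0}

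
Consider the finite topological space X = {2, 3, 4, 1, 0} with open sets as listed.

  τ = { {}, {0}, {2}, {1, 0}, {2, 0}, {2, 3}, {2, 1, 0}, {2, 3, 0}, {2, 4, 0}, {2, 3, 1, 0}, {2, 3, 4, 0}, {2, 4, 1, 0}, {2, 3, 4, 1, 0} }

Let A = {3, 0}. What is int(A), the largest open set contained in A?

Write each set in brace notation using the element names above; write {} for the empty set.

interior: largest open inside A is {0} (from {}, {0})

{0}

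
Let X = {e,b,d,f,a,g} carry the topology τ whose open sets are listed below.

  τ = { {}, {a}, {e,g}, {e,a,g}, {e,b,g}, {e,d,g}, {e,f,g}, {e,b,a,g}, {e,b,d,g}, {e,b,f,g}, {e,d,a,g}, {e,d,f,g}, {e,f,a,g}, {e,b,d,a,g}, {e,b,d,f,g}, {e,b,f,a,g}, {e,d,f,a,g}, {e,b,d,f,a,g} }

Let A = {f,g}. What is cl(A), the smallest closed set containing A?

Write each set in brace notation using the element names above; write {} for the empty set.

X∖A={e,b,d,a}, int(X∖A)={a}, hence cl(A)={e,b,d,f,g}

{e,b,d,f,g}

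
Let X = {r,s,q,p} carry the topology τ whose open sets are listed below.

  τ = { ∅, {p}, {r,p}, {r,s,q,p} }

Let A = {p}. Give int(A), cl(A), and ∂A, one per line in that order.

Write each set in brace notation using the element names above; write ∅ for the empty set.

U open, U⊆A: ∅, {p}. int(A) = ⋃ = {p}
X∖A={r,s,q}, int(X∖A)=∅, hence cl(A)={r,s,q,p}
∂A: remove int from cl → {r,s,q}

int(A) = {p}
cl(A)  = {r,s,q,p}
∂A     = {r,s,q}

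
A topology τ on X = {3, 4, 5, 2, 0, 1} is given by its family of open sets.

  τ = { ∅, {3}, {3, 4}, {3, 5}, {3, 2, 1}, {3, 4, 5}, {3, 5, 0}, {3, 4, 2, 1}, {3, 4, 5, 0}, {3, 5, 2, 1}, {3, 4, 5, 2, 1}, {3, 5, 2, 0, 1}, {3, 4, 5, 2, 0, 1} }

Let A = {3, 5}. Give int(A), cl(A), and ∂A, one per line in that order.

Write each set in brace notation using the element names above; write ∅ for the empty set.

U open, U⊆A: ∅, {3}, {3, 5}. int(A) = ⋃ = {3, 5}
X∖A={4, 2, 0, 1}, int(X∖A)=∅, hence cl(A)={3, 4, 5, 2, 0, 1}
∂A: remove int from cl → {4, 2, 0, 1}

int(A) = {3, 5}
cl(A)  = {3, 4, 5, 2, 0, 1}
∂A     = {4, 2, 0, 1}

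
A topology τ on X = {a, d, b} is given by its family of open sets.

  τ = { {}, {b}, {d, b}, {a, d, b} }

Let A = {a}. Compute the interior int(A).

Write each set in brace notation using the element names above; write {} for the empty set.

opens ⊆ A: {}; union → int = {}

{}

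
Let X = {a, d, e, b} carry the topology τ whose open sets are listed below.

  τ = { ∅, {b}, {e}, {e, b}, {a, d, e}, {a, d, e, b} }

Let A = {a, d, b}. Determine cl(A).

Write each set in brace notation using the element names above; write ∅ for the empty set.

{a, d, b}

complement {e}; its interior {e}; cl(A) = X∖{e} = {a, d, b}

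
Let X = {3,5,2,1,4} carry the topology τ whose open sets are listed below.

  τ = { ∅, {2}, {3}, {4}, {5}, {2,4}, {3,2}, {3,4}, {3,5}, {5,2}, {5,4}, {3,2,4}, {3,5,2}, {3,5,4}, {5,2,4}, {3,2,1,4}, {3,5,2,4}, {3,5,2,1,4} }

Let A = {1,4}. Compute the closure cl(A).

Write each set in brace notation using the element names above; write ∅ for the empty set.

complement {3,5,2}; its interior {3,5,2}; cl(A) = X∖{3,5,2} = {1,4}

{1,4}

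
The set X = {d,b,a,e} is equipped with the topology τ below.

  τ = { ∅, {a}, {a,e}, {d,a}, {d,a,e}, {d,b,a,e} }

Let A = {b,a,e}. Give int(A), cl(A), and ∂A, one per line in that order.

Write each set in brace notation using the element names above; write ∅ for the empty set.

int(A) = {a,e}
cl(A)  = {d,b,a,e}
∂A     = {d,b}

interior: largest open inside A is {a,e} (from ∅, {a}, {a,e})
cl via duality: int({d}) = ∅, so X∖∅ = {d,b,a,e}
cl∖int = {d,b}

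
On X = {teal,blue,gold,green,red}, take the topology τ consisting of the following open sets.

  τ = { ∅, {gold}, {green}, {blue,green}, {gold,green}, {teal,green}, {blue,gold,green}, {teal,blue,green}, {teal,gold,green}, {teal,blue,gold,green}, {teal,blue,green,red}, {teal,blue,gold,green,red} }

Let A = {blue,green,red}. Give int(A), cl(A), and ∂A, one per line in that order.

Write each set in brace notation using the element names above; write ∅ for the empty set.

opens ⊆ A: ∅, {green}, {blue,green}; union → int = {blue,green}
complement {teal,gold}; its interior {gold}; cl(A) = X∖{gold} = {teal,blue,green,red}
boundary = {teal,blue,green,red} ∖ {blue,green} = {teal,red}

int(A) = {blue,green}
cl(A)  = {teal,blue,green,red}
∂A     = {teal,red}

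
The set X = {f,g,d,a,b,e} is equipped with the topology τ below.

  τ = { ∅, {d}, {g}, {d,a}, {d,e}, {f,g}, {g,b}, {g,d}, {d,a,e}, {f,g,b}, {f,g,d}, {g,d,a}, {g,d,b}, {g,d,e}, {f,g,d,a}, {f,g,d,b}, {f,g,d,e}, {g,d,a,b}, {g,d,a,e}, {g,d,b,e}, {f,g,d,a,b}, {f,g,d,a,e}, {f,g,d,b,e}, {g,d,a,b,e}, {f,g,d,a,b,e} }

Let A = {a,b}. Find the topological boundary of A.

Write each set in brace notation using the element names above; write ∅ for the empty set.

open subsets of A: ∅; so int(A) = ∅
closure: X∖int(X∖A) = X∖{f,g,d,e} = {a,b}
∂A = {a,b} minus ∅ = {a,b}

{a,b}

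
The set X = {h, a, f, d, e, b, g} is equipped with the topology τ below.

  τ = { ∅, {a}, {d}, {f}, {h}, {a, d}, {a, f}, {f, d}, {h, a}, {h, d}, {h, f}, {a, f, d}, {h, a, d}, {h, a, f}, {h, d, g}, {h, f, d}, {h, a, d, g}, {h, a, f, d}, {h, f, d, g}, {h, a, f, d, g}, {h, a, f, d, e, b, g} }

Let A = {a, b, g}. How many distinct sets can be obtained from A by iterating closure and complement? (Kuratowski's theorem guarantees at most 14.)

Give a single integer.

cl via duality: int({h, f, d, e}) = {h, f, d}, so X∖{h, f, d} = {a, e, b, g}
Write k for closure, c for complement:
  1. A     = {a, b, g}
  2. kA    = {a, e, b, g}
  3. cA    = {h, f, d, e}
  4. ckA   = {h, f, d}
  5. kcA   = {h, f, d, e, b, g}
  6. ckcA  = {a}
  7. kckcA = {a, e, b}
  8. ckckcA = {h, f, d, g}
applying k or c yields no new set

8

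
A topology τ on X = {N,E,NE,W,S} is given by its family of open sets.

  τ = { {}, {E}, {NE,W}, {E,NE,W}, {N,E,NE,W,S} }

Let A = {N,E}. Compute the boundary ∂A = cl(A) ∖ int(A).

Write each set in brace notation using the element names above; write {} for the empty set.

opens ⊆ A: {}, {E}; union → int = {E}
complement {NE,W,S}; its interior {NE,W}; cl(A) = X∖{NE,W} = {N,E,S}
boundary = {N,E,S} ∖ {E} = {N,S}

{N,S}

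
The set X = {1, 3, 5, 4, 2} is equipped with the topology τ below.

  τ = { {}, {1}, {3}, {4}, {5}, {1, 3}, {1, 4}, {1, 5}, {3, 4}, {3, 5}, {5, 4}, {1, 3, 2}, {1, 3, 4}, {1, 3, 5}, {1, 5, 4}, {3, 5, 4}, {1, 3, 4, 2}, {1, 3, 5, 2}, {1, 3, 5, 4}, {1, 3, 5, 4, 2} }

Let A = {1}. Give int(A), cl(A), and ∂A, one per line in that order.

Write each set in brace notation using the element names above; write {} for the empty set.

int(A) = {1}
cl(A)  = {1, 2}
∂A     = {2}

U open, U⊆A: {}, {1}. int(A) = ⋃ = {1}
X∖A={3, 5, 4, 2}, int(X∖A)={3, 5, 4}, hence cl(A)={1, 2}
∂A: remove int from cl → {2}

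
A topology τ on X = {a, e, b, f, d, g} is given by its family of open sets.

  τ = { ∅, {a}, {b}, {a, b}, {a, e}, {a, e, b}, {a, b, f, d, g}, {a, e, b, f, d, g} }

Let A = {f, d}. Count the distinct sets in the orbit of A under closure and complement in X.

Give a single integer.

complement {a, e, b, g}; its interior {a, e, b}; cl(A) = X∖{a, e, b} = {f, d, g}
With k = closure, c = complement:
  1. A     = {f, d}
  2. kA    = {f, d, g}
  3. cA    = {a, e, b, g}
  4. ckA   = {a, e, b}
  5. kcA   = {a, e, b, f, d, g}
  6. ckcA  = ∅
k, c of each give nothing new

6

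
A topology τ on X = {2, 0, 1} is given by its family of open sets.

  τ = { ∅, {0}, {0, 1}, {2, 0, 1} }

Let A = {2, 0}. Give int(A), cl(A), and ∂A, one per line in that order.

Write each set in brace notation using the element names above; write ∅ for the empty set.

opens ⊆ A: ∅, {0}; union → int = {0}
complement {1}; its interior ∅; cl(A) = X∖∅ = {2, 0, 1}
boundary = {2, 0, 1} ∖ {0} = {2, 1}

int(A) = {0}
cl(A)  = {2, 0, 1}
∂A     = {2, 1}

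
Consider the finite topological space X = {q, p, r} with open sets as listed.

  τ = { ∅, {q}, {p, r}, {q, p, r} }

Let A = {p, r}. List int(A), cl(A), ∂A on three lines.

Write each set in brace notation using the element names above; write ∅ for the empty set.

int(A) = {p, r}
cl(A)  = {p, r}
∂A     = ∅

interior: largest open inside A is {p, r} (from ∅, {p, r})
cl via duality: int({q}) = {q}, so X∖{q} = {p, r}
cl∖int = ∅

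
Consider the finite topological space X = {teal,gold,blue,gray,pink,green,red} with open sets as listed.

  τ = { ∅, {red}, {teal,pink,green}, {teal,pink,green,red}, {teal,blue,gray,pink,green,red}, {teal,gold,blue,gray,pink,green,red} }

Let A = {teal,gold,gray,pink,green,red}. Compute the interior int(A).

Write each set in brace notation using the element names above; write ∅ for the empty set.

{teal,pink,green,red}

interior: largest open inside A is {teal,pink,green,red} (from ∅, {red}, {teal,pink,green}, {teal,pink,green,red})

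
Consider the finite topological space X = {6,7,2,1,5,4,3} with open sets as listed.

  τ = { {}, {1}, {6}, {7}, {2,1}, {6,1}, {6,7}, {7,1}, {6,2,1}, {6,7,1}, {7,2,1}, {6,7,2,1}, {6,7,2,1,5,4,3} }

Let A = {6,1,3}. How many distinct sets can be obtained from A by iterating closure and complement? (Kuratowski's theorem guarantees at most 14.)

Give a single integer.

cl via duality: int({7,2,5,4}) = {7}, so X∖{7} = {6,2,1,5,4,3}
Write k for closure, c for complement:
  1. A     = {6,1,3}
  2. kA    = {6,2,1,5,4,3}
  3. cA    = {7,2,5,4}
  4. ckA   = {7}
  5. kcA   = {7,2,5,4,3}
  6. kckA  = {7,5,4,3}
  7. ckcA  = {6,1}
  8. ckckA = {6,2,1}
applying k or c yields no new set

8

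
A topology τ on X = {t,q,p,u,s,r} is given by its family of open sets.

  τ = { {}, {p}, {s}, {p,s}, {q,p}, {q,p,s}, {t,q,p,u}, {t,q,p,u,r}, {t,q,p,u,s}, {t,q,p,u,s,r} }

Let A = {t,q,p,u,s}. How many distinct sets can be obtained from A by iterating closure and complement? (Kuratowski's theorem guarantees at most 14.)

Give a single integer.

4

complement {r}; its interior {}; cl(A) = X∖{} = {t,q,p,u,s,r}
With k = closure, c = complement:
  1. A     = {t,q,p,u,s}
  2. kA    = {t,q,p,u,s,r}
  3. cA    = {r}
  4. ckA   = {}
k, c of each give nothing new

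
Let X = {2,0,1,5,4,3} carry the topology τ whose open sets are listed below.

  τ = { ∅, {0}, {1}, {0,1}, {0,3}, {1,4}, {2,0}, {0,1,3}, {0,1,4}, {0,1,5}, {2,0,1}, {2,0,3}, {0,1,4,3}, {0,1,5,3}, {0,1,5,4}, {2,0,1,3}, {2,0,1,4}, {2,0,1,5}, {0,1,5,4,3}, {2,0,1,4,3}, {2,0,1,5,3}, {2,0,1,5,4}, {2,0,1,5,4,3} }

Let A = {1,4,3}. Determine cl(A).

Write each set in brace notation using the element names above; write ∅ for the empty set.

cl via duality: int({2,0,5}) = {2,0}, so X∖{2,0} = {1,5,4,3}

{1,5,4,3}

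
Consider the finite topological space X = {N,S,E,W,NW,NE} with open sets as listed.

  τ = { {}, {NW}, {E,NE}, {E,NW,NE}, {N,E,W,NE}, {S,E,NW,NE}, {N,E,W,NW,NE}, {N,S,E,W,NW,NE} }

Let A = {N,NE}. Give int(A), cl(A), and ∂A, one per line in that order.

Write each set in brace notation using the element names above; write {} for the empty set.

int(A) = {}
cl(A)  = {N,S,E,W,NE}
∂A     = {N,S,E,W,NE}

interior: largest open inside A is {} (from {})
cl via duality: int({S,E,W,NW}) = {NW}, so X∖{NW} = {N,S,E,W,NE}
cl∖int = {N,S,E,W,NE}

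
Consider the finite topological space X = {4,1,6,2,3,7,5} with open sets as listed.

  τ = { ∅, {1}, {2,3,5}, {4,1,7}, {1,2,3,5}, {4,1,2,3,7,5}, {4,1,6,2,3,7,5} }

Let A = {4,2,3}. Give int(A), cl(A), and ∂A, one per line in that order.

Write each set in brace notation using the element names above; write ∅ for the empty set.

int(A) = ∅
cl(A)  = {4,6,2,3,7,5}
∂A     = {4,6,2,3,7,5}

open subsets of A: ∅; so int(A) = ∅
closure: X∖int(X∖A) = X∖{1} = {4,6,2,3,7,5}
∂A = {4,6,2,3,7,5} minus ∅ = {4,6,2,3,7,5}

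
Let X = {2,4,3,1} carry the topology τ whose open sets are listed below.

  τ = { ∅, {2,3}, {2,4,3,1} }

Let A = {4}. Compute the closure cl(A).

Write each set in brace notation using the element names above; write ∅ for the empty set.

{4,1}

X∖A={2,3,1}, int(X∖A)={2,3}, hence cl(A)={4,1}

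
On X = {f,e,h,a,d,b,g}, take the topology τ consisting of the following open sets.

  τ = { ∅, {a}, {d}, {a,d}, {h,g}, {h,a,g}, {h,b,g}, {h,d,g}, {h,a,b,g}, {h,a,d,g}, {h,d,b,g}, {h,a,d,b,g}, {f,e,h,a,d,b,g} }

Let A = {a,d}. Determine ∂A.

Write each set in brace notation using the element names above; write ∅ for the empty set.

interior: largest open inside A is {a,d} (from ∅, {d}, {a}, {a,d})
cl via duality: int({f,e,h,b,g}) = {h,b,g}, so X∖{h,b,g} = {f,e,a,d}
cl∖int = {f,e}

{f,e}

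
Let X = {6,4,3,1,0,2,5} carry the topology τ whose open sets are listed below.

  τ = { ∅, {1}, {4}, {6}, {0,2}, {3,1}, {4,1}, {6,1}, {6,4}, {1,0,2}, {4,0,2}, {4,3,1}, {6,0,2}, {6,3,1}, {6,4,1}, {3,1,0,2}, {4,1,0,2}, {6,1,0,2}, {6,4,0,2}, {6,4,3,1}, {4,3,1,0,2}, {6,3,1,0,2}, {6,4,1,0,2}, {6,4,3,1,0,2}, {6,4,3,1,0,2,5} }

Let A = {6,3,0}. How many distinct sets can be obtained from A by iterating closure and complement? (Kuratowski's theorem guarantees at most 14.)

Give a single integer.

cl via duality: int({4,1,2,5}) = {4,1}, so X∖{4,1} = {6,3,0,2,5}
Write k for closure, c for complement:
  1. A     = {6,3,0}
  2. kA    = {6,3,0,2,5}
  3. cA    = {4,1,2,5}
  4. ckA   = {4,1}
  5. kcA   = {4,3,1,0,2,5}
  6. kckA  = {4,3,1,5}
  7. ckcA  = {6}
  8. ckckA = {6,0,2}
  9. kckcA = {6,5}
  10. kckckA = {6,0,2,5}
  11. ckckcA = {4,3,1,0,2}
  12. ckckckA = {4,3,1}
applying k or c yields no new set

12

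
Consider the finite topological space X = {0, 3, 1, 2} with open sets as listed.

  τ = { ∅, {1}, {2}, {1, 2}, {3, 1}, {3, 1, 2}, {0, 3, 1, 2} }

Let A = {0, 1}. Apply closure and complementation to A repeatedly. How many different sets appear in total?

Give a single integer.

cl via duality: int({3, 2}) = {2}, so X∖{2} = {0, 3, 1}
Write k for closure, c for complement:
  1. A     = {0, 1}
  2. kA    = {0, 3, 1}
  3. cA    = {3, 2}
  4. ckA   = {2}
  5. kcA   = {0, 3, 2}
  6. kckA  = {0, 2}
  7. ckcA  = {1}
  8. ckckA = {3, 1}
applying k or c yields no new set

8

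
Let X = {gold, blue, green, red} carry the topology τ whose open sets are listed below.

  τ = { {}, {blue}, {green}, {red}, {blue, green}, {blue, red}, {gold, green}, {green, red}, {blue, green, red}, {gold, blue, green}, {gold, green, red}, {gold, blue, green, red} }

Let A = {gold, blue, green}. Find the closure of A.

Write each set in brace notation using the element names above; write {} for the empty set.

complement {red}; its interior {red}; cl(A) = X∖{red} = {gold, blue, green}

{gold, blue, green}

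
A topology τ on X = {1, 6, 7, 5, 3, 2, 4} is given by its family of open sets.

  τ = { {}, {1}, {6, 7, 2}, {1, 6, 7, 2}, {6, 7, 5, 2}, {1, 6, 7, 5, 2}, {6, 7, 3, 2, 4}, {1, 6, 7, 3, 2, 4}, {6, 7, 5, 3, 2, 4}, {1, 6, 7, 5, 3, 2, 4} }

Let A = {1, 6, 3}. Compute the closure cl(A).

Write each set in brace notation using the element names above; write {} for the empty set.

closure: X∖int(X∖A) = X∖{} = {1, 6, 7, 5, 3, 2, 4}

{1, 6, 7, 5, 3, 2, 4}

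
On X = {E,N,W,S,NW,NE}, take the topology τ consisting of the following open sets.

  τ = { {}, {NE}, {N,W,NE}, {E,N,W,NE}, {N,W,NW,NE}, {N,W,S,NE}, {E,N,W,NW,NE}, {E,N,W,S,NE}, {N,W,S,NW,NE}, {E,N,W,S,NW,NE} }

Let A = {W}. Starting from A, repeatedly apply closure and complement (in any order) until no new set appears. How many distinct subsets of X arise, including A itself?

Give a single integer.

closure: X∖int(X∖A) = X∖{NE} = {E,N,W,S,NW}
Let k=closure and c=complement:
  1. A     = {W}
  2. kA    = {E,N,W,S,NW}
  3. cA    = {E,N,S,NW,NE}
  4. ckA   = {NE}
  5. kcA   = {E,N,W,S,NW,NE}
  6. ckcA  = {}
— saturated at 6

6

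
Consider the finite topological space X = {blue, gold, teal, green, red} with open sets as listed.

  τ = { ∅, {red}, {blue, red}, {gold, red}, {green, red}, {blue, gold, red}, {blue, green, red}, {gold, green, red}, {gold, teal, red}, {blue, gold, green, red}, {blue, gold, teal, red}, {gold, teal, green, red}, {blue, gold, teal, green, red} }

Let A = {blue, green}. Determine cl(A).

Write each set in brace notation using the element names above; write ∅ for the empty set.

cl via duality: int({gold, teal, red}) = {gold, teal, red}, so X∖{gold, teal, red} = {blue, green}

{blue, green}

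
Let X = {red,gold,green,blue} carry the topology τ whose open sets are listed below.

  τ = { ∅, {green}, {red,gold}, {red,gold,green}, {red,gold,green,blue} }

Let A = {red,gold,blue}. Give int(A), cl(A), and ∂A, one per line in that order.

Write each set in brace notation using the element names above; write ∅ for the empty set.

U open, U⊆A: ∅, {red,gold}. int(A) = ⋃ = {red,gold}
X∖A={green}, int(X∖A)={green}, hence cl(A)={red,gold,blue}
∂A: remove int from cl → {blue}

int(A) = {red,gold}
cl(A)  = {red,gold,blue}
∂A     = {blue}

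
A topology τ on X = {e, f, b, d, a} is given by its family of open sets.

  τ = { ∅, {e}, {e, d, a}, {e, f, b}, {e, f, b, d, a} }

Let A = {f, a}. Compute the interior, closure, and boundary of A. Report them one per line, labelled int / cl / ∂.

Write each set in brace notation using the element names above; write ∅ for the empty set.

open subsets of A: ∅; so int(A) = ∅
closure: X∖int(X∖A) = X∖{e} = {f, b, d, a}
∂A = {f, b, d, a} minus ∅ = {f, b, d, a}

int(A) = ∅
cl(A)  = {f, b, d, a}
∂A     = {f, b, d, a}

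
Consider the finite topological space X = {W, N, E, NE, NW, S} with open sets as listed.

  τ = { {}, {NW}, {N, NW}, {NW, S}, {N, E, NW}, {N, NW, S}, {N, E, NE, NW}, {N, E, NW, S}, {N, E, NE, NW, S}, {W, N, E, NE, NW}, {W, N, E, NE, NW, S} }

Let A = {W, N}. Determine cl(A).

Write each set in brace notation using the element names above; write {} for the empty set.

closure: X∖int(X∖A) = X∖{NW, S} = {W, N, E, NE}

{W, N, E, NE}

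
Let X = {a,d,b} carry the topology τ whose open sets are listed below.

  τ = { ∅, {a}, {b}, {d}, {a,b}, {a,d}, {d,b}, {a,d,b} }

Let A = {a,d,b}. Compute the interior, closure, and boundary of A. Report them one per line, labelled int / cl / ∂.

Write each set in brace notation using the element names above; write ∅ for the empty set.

U open, U⊆A: ∅, {b}, {d}, {a}, {a,b}, {a,d}, {d,b}, {a,d,b}. int(A) = ⋃ = {a,d,b}
X∖A=∅, int(X∖A)=∅, hence cl(A)={a,d,b}
∂A: remove int from cl → ∅

int(A) = {a,d,b}
cl(A)  = {a,d,b}
∂A     = ∅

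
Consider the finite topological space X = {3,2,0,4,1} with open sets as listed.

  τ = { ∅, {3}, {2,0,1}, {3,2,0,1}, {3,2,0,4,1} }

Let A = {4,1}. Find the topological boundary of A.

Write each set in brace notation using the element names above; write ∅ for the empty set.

{2,0,4,1}

U open, U⊆A: ∅. int(A) = ⋃ = ∅
X∖A={3,2,0}, int(X∖A)={3}, hence cl(A)={2,0,4,1}
∂A: remove int from cl → {2,0,4,1}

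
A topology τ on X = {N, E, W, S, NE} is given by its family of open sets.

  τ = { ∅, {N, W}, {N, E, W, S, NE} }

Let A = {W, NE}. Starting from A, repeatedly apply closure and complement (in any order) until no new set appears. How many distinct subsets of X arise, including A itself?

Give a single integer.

closure: X∖int(X∖A) = X∖∅ = {N, E, W, S, NE}
Let k=closure and c=complement:
  1. A     = {W, NE}
  2. kA    = {N, E, W, S, NE}
  3. cA    = {N, E, S}
  4. ckA   = ∅
— saturated at 4

4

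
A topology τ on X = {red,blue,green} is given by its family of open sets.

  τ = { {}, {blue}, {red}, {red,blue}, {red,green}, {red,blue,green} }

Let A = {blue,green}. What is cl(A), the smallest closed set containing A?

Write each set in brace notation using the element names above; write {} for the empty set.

{blue,green}

cl via duality: int({red}) = {red}, so X∖{red} = {blue,green}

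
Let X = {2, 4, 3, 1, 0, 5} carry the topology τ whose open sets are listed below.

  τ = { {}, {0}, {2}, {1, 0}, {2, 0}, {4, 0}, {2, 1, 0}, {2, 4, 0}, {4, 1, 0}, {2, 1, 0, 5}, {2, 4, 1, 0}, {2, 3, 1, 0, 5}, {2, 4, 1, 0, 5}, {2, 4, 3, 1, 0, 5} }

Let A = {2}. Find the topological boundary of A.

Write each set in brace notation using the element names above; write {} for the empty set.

interior: largest open inside A is {2} (from {}, {2})
cl via duality: int({4, 3, 1, 0, 5}) = {4, 1, 0}, so X∖{4, 1, 0} = {2, 3, 5}
cl∖int = {3, 5}

{3, 5}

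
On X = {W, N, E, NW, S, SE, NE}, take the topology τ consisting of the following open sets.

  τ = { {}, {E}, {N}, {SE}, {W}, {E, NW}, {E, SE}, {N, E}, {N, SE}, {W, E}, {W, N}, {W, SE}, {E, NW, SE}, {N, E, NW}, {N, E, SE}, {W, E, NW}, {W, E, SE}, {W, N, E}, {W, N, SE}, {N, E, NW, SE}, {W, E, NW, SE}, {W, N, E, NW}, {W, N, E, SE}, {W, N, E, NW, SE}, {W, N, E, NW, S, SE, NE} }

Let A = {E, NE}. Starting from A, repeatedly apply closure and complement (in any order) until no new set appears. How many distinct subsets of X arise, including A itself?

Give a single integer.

closure: X∖int(X∖A) = X∖{W, N, SE} = {E, NW, S, NE}
Let k=closure and c=complement:
  1. A     = {E, NE}
  2. kA    = {E, NW, S, NE}
  3. cA    = {W, N, NW, S, SE}
  4. ckA   = {W, N, SE}
  5. kcA   = {W, N, NW, S, SE, NE}
  6. kckA  = {W, N, S, SE, NE}
  7. ckcA  = {E}
  8. ckckA = {E, NW}
— saturated at 8

8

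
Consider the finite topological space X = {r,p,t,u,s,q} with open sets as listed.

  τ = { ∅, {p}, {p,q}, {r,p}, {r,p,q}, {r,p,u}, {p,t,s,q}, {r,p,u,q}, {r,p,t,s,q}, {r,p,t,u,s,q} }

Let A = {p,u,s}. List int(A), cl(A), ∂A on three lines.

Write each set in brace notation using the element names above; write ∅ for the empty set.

interior: largest open inside A is {p} (from ∅, {p})
cl via duality: int({r,t,q}) = ∅, so X∖∅ = {r,p,t,u,s,q}
cl∖int = {r,t,u,s,q}

int(A) = {p}
cl(A)  = {r,p,t,u,s,q}
∂A     = {r,t,u,s,q}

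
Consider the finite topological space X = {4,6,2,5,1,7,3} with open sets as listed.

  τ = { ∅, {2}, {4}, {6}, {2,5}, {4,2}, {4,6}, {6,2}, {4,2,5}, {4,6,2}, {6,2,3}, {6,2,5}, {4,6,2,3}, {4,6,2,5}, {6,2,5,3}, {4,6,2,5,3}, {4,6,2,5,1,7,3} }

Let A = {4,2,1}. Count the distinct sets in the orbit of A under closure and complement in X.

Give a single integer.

8

complement {6,5,7,3}; its interior {6}; cl(A) = X∖{6} = {4,2,5,1,7,3}
With k = closure, c = complement:
  1. A     = {4,2,1}
  2. kA    = {4,2,5,1,7,3}
  3. cA    = {6,5,7,3}
  4. ckA   = {6}
  5. kcA   = {6,5,1,7,3}
  6. kckA  = {6,1,7,3}
  7. ckcA  = {4,2}
  8. ckckA = {4,2,5}
k, c of each give nothing new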